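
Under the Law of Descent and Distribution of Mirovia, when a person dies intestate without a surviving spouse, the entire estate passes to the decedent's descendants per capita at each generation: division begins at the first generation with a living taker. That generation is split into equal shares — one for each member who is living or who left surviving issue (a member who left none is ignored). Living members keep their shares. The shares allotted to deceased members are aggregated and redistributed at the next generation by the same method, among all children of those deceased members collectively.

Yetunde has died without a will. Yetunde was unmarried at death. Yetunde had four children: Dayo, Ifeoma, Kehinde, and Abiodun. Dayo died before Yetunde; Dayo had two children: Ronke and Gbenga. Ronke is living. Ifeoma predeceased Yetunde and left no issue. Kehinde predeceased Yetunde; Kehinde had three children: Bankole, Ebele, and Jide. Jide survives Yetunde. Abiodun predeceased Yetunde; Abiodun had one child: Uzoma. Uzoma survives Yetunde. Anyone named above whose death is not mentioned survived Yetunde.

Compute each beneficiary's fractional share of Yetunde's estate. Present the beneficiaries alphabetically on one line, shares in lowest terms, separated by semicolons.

There is no surviving spouse, so the entire estate passes to Yetunde's descendants per capita at each generation.
No one at generation 1 (Dayo, Kehinde, Abiodun) is living; moving to the next generation.
At generation 2 (Ronke, Gbenga, Bankole, Ebele, Jide, Uzoma) there are 6 shares of (1)/6 = 1/6 each.
Living: Ronke, Gbenga, Bankole, Ebele, Jide, and Uzoma — each takes 1/6.

Bankole 1/6; Ebele 1/6; Gbenga 1/6; Jide 1/6; Ronke 1/6; Uzoma 1/6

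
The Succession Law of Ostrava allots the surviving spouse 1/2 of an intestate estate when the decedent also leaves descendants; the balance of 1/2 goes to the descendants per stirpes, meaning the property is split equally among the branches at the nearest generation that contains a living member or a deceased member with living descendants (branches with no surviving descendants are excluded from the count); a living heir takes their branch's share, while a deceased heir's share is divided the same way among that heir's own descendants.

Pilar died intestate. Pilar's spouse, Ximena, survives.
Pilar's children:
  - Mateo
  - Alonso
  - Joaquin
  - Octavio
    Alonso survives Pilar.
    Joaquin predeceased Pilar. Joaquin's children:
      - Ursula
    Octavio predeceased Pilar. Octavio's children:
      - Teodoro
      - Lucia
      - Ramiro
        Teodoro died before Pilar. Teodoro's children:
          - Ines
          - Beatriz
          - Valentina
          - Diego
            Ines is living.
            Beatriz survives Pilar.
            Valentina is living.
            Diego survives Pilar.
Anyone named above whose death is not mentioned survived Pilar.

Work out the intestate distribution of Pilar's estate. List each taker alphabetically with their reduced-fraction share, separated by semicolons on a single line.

Ximena, as surviving spouse, takes 1/2.
The remaining 1/2 passes to Pilar's descendants per stirpes.
The 1/2 is divided into 4 equal shares of 1/8 among Mateo, Alonso, Joaquin, Octavio.
Mateo is living and takes 1/8.
Alonso is living and takes 1/8.
Joaquin predeceased; the 1/8 allotted to Joaquin's branch passes to Joaquin's issue by representation.
Ursula is the sole taker at this level and receives the full 1/8.
Octavio predeceased; the 1/8 allotted to Octavio's branch passes to Octavio's issue by representation.
The 1/8 is divided into 3 equal shares of 1/24 among Teodoro, Lucia, Ramiro.
Teodoro predeceased; the 1/24 allotted to Teodoro's branch passes to Teodoro's issue by representation.
The 1/24 is divided into 4 equal shares of 1/96 among Ines, Beatriz, Valentina, Diego.
Ines is living and takes 1/96.
Beatriz is living and takes 1/96.
Valentina is living and takes 1/96.
Diego is living and takes 1/96.
Lucia is living and takes 1/24.
Ramiro is living and takes 1/24.

Alonso 1/8; Beatriz 1/96; Diego 1/96; Ines 1/96; Lucia 1/24; Mateo 1/8; Ramiro 1/24; Ursula 1/8; Valentina 1/96; Ximena 1/2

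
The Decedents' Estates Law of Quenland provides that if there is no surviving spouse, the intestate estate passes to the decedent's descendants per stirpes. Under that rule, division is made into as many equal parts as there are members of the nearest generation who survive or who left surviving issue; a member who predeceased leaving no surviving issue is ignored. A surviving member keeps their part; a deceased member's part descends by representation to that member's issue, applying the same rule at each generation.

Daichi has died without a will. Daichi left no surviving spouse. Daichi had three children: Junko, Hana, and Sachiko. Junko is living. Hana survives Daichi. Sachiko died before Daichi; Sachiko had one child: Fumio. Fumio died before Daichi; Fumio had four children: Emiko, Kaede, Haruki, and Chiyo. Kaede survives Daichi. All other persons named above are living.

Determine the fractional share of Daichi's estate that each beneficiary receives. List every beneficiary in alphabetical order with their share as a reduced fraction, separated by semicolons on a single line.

There is no surviving spouse, so the entire estate passes to Daichi's descendants per stirpes.
The estate is divided into 3 equal shares of 1/3 among Junko, Hana, Sachiko.
Junko is living and takes 1/3.
Hana is living and takes 1/3.
Sachiko predeceased; the 1/3 allotted to Sachiko's branch passes to Sachiko's issue by representation.
Fumio's line is the sole branch at this level, so the full 1/3 passes to Fumio's issue by representation.
The 1/3 is divided into 4 equal shares of 1/12 among Emiko, Kaede, Haruki, Chiyo.
Emiko is living and takes 1/12.
Kaede is living and takes 1/12.
Haruki is living and takes 1/12.
Chiyo is living and takes 1/12.

Chiyo 1/12; Emiko 1/12; Hana 1/3; Haruki 1/12; Junko 1/3; Kaede 1/12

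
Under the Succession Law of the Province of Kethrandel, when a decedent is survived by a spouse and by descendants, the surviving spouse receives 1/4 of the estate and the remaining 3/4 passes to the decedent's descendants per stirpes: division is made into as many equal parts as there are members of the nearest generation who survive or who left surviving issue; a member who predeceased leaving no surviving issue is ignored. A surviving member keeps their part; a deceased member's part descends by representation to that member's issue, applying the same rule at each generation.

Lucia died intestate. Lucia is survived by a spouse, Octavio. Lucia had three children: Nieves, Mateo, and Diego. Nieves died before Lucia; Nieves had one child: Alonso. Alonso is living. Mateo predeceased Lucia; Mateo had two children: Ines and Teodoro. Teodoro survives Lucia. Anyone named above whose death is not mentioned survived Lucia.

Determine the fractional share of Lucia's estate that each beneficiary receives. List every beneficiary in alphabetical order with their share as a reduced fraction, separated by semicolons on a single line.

Alonso 1/4; Diego 1/4; Ines 1/8; Octavio 1/4; Teodoro 1/8

Octavio, as surviving spouse, takes 1/4.
The remaining 3/4 passes to Lucia's descendants per stirpes.
The 3/4 is divided into 3 equal shares of 1/4 among Nieves, Mateo, Diego.
Nieves predeceased; the 1/4 allotted to Nieves's branch passes to Nieves's issue by representation.
Alonso is the sole taker at this level and receives the full 1/4.
Mateo predeceased; the 1/4 allotted to Mateo's branch passes to Mateo's issue by representation.
The 1/4 is divided into 2 equal shares of 1/8 among Ines, Teodoro.
Ines is living and takes 1/8.
Teodoro is living and takes 1/8.
Diego is living and takes 1/4.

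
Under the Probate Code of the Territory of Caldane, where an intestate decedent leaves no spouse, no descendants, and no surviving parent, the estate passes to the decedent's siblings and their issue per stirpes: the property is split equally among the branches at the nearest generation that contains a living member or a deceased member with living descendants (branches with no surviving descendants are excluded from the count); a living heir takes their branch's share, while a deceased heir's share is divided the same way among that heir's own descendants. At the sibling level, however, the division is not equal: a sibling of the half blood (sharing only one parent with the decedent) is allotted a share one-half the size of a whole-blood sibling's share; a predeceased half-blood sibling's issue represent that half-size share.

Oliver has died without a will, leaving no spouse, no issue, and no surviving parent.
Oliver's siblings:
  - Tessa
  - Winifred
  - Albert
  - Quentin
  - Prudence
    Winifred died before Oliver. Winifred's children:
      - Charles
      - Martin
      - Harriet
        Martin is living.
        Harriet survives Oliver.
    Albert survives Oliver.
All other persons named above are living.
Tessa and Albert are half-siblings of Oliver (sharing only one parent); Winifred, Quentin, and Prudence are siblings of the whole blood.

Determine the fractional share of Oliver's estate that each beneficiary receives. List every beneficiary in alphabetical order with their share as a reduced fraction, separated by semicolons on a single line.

Albert 1/8; Charles 1/12; Harriet 1/12; Martin 1/12; Prudence 1/4; Quentin 1/4; Tessa 1/8

No spouse, descendants, or parent survives, so the estate passes to Oliver's siblings per stirpes.
Half-blood siblings count for one-half the weight of whole-blood siblings at the initial division.
Dividing 1 in proportion to weights (total weight 4): Tessa (weight 1/2) → 1/8; Winifred (weight 1) → 1/4; Albert (weight 1/2) → 1/8; Quentin (weight 1) → 1/4; Prudence (weight 1) → 1/4.
Tessa is living and takes 1/8.
Winifred predeceased; the 1/4 allotted to Winifred's branch passes to Winifred's issue by representation.
The 1/4 is divided into 3 equal shares of 1/12 among Charles, Martin, Harriet.
Charles is living and takes 1/12.
Martin is living and takes 1/12.
Harriet is living and takes 1/12.
Albert is living and takes 1/8.
Quentin is living and takes 1/4.
Prudence is living and takes 1/4.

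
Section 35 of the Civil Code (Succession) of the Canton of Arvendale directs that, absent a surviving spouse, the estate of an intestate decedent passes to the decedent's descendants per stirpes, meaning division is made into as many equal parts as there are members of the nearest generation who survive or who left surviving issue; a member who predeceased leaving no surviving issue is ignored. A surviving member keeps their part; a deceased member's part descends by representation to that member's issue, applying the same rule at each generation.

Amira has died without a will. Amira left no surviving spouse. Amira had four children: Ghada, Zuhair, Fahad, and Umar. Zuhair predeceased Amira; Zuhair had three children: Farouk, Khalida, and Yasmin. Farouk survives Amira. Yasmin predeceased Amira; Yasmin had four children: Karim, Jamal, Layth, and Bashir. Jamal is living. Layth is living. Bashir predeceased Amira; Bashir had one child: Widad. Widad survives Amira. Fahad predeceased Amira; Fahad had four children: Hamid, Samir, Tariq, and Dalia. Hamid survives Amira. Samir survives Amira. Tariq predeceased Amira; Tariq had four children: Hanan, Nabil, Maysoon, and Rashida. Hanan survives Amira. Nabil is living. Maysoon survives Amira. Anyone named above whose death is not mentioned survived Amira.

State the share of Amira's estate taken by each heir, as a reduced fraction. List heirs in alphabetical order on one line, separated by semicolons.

There is no surviving spouse, so the entire estate passes to Amira's descendants per stirpes.
The estate is divided into 4 equal shares of 1/4 among Ghada, Zuhair, Fahad, Umar.
Ghada is living and takes 1/4.
Zuhair predeceased; the 1/4 allotted to Zuhair's branch passes to Zuhair's issue by representation.
The 1/4 is divided into 3 equal shares of 1/12 among Farouk, Khalida, Yasmin.
Farouk is living and takes 1/12.
Khalida is living and takes 1/12.
Yasmin predeceased; the 1/12 allotted to Yasmin's branch passes to Yasmin's issue by representation.
The 1/12 is divided into 4 equal shares of 1/48 among Karim, Jamal, Layth, Bashir.
Karim is living and takes 1/48.
Jamal is living and takes 1/48.
Layth is living and takes 1/48.
Bashir predeceased; the 1/48 allotted to Bashir's branch passes to Bashir's issue by representation.
Widad is the sole taker at this level and receives the full 1/48.
Fahad predeceased; the 1/4 allotted to Fahad's branch passes to Fahad's issue by representation.
The 1/4 is divided into 4 equal shares of 1/16 among Hamid, Samir, Tariq, Dalia.
Hamid is living and takes 1/16.
Samir is living and takes 1/16.
Tariq predeceased; the 1/16 allotted to Tariq's branch passes to Tariq's issue by representation.
The 1/16 is divided into 4 equal shares of 1/64 among Hanan, Nabil, Maysoon, Rashida.
Hanan is living and takes 1/64.
Nabil is living and takes 1/64.
Maysoon is living and takes 1/64.
Rashida is living and takes 1/64.
Dalia is living and takes 1/16.
Umar is living and takes 1/4.

Dalia 1/16; Farouk 1/12; Ghada 1/4; Hamid 1/16; Hanan 1/64; Jamal 1/48; Karim 1/48; Khalida 1/12; Layth 1/48; Maysoon 1/64; Nabil 1/64; Rashida 1/64; Samir 1/16; Umar 1/4; Widad 1/48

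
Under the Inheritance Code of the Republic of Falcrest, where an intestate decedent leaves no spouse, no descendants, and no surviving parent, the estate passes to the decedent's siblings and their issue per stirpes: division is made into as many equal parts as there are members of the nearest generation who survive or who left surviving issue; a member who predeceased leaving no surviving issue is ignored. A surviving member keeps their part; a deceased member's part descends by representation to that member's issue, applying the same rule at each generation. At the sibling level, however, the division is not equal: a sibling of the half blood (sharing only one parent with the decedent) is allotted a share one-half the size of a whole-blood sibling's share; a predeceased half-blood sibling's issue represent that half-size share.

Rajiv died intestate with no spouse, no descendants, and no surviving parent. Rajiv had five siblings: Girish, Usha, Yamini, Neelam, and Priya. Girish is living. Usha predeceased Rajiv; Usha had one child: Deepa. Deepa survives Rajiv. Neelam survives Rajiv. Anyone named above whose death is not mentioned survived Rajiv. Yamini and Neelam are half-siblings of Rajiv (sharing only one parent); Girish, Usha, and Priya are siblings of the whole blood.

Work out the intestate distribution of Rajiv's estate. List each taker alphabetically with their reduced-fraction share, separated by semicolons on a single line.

No spouse, descendants, or parent survives, so the estate passes to Rajiv's siblings per stirpes.
Half-blood siblings count for one-half the weight of whole-blood siblings at the initial division.
Dividing 1 in proportion to weights (total weight 4): Girish (weight 1) → 1/4; Usha (weight 1) → 1/4; Yamini (weight 1/2) → 1/8; Neelam (weight 1/2) → 1/8; Priya (weight 1) → 1/4.
Girish is living and takes 1/4.
Usha predeceased; the 1/4 allotted to Usha's branch passes to Usha's issue by representation.
Deepa is the sole taker at this level and receives the full 1/4.
Yamini is living and takes 1/8.
Neelam is living and takes 1/8.
Priya is living and takes 1/4.

Deepa 1/4; Girish 1/4; Neelam 1/8; Priya 1/4; Yamini 1/8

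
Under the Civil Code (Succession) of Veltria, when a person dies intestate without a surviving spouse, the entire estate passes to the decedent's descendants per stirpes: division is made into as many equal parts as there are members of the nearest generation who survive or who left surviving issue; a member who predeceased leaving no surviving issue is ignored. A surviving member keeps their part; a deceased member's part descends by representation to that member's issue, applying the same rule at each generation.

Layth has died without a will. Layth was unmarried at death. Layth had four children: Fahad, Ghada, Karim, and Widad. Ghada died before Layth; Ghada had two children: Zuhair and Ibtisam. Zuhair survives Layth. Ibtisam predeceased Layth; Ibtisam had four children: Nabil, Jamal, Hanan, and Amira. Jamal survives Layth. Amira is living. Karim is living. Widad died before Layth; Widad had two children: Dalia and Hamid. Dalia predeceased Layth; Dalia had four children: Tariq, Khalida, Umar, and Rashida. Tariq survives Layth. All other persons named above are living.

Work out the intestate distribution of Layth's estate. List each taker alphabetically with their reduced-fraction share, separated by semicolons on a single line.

Amira 1/32; Fahad 1/4; Hamid 1/8; Hanan 1/32; Jamal 1/32; Karim 1/4; Khalida 1/32; Nabil 1/32; Rashida 1/32; Tariq 1/32; Umar 1/32; Zuhair 1/8

There is no surviving spouse, so the entire estate passes to Layth's descendants per stirpes.
The estate is divided into 4 equal shares of 1/4 among Fahad, Ghada, Karim, Widad.
Fahad is living and takes 1/4.
Ghada predeceased; the 1/4 allotted to Ghada's branch passes to Ghada's issue by representation.
The 1/4 is divided into 2 equal shares of 1/8 among Zuhair, Ibtisam.
Zuhair is living and takes 1/8.
Ibtisam predeceased; the 1/8 allotted to Ibtisam's branch passes to Ibtisam's issue by representation.
The 1/8 is divided into 4 equal shares of 1/32 among Nabil, Jamal, Hanan, Amira.
Nabil is living and takes 1/32.
Jamal is living and takes 1/32.
Hanan is living and takes 1/32.
Amira is living and takes 1/32.
Karim is living and takes 1/4.
Widad predeceased; the 1/4 allotted to Widad's branch passes to Widad's issue by representation.
The 1/4 is divided into 2 equal shares of 1/8 among Dalia, Hamid.
Dalia predeceased; the 1/8 allotted to Dalia's branch passes to Dalia's issue by representation.
The 1/8 is divided into 4 equal shares of 1/32 among Tariq, Khalida, Umar, Rashida.
Tariq is living and takes 1/32.
Khalida is living and takes 1/32.
Umar is living and takes 1/32.
Rashida is living and takes 1/32.
Hamid is living and takes 1/8.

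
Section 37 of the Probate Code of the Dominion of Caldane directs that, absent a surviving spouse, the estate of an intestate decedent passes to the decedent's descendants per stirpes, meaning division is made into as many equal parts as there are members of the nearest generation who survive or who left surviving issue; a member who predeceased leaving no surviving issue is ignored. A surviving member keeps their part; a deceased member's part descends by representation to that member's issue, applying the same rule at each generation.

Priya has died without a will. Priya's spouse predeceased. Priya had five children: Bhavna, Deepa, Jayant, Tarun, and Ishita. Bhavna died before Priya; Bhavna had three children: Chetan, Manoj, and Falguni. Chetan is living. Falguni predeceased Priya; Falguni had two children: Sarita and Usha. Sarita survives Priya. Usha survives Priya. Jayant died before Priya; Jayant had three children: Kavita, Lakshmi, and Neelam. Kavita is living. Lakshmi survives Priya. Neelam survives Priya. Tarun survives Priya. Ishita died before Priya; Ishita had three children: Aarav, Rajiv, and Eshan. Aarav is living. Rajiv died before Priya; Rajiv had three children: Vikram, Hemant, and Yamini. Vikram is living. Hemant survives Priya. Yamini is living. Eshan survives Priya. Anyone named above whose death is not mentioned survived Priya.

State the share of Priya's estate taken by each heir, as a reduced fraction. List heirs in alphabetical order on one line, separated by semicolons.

There is no surviving spouse, so the entire estate passes to Priya's descendants per stirpes.
The estate is divided into 5 equal shares of 1/5 among Bhavna, Deepa, Jayant, Tarun, Ishita.
Bhavna predeceased; the 1/5 allotted to Bhavna's branch passes to Bhavna's issue by representation.
The 1/5 is divided into 3 equal shares of 1/15 among Chetan, Manoj, Falguni.
Chetan is living and takes 1/15.
Manoj is living and takes 1/15.
Falguni predeceased; the 1/15 allotted to Falguni's branch passes to Falguni's issue by representation.
The 1/15 is divided into 2 equal shares of 1/30 among Sarita, Usha.
Sarita is living and takes 1/30.
Usha is living and takes 1/30.
Deepa is living and takes 1/5.
Jayant predeceased; the 1/5 allotted to Jayant's branch passes to Jayant's issue by representation.
The 1/5 is divided into 3 equal shares of 1/15 among Kavita, Lakshmi, Neelam.
Kavita is living and takes 1/15.
Lakshmi is living and takes 1/15.
Neelam is living and takes 1/15.
Tarun is living and takes 1/5.
Ishita predeceased; the 1/5 allotted to Ishita's branch passes to Ishita's issue by representation.
The 1/5 is divided into 3 equal shares of 1/15 among Aarav, Rajiv, Eshan.
Aarav is living and takes 1/15.
Rajiv predeceased; the 1/15 allotted to Rajiv's branch passes to Rajiv's issue by representation.
The 1/15 is divided into 3 equal shares of 1/45 among Vikram, Hemant, Yamini.
Vikram is living and takes 1/45.
Hemant is living and takes 1/45.
Yamini is living and takes 1/45.
Eshan is living and takes 1/15.

Aarav 1/15; Chetan 1/15; Deepa 1/5; Eshan 1/15; Hemant 1/45; Kavita 1/15; Lakshmi 1/15; Manoj 1/15; Neelam 1/15; Sarita 1/30; Tarun 1/5; Usha 1/30; Vikram 1/45; Yamini 1/45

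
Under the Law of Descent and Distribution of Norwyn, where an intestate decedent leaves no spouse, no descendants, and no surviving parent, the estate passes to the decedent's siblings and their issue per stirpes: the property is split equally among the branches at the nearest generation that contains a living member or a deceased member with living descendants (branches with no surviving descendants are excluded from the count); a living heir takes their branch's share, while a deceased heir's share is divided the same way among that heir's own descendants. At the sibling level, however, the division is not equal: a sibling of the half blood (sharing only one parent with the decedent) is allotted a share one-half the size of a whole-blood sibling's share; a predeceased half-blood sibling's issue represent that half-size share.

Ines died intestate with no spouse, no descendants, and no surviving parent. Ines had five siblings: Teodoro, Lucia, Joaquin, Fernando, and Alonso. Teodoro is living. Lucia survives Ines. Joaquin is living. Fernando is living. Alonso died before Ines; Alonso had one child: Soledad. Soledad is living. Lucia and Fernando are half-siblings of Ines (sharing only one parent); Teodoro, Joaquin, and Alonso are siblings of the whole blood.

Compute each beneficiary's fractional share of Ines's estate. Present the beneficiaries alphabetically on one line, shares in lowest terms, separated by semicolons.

No spouse, descendants, or parent survives, so the estate passes to Ines's siblings per stirpes.
Half-blood siblings count for one-half the weight of whole-blood siblings at the initial division.
Dividing 1 in proportion to weights (total weight 4): Teodoro (weight 1) → 1/4; Lucia (weight 1/2) → 1/8; Joaquin (weight 1) → 1/4; Fernando (weight 1/2) → 1/8; Alonso (weight 1) → 1/4.
Teodoro is living and takes 1/4.
Lucia is living and takes 1/8.
Joaquin is living and takes 1/4.
Fernando is living and takes 1/8.
Alonso predeceased; the 1/4 allotted to Alonso's branch passes to Alonso's issue by representation.
Soledad is the sole taker at this level and receives the full 1/4.

Fernando 1/8; Joaquin 1/4; Lucia 1/8; Soledad 1/4; Teodoro 1/4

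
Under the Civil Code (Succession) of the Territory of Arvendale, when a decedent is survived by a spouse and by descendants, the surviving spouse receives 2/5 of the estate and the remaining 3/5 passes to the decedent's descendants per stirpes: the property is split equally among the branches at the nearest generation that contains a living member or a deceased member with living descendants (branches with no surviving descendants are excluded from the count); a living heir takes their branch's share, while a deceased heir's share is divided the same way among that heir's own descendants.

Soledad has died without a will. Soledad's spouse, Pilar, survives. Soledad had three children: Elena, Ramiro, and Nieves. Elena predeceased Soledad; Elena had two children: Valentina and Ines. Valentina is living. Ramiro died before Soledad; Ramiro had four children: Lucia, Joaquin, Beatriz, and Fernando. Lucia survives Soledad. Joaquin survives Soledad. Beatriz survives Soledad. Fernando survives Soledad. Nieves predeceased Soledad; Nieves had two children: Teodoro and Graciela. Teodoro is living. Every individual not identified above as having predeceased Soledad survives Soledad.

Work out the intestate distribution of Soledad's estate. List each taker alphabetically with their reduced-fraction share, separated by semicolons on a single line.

Pilar, as surviving spouse, takes 2/5.
The remaining 3/5 passes to Soledad's descendants per stirpes.
The 3/5 is divided into 3 equal shares of 1/5 among Elena, Ramiro, Nieves.
Elena predeceased; the 1/5 allotted to Elena's branch passes to Elena's issue by representation.
The 1/5 is divided into 2 equal shares of 1/10 among Valentina, Ines.
Valentina is living and takes 1/10.
Ines is living and takes 1/10.
Ramiro predeceased; the 1/5 allotted to Ramiro's branch passes to Ramiro's issue by representation.
The 1/5 is divided into 4 equal shares of 1/20 among Lucia, Joaquin, Beatriz, Fernando.
Lucia is living and takes 1/20.
Joaquin is living and takes 1/20.
Beatriz is living and takes 1/20.
Fernando is living and takes 1/20.
Nieves predeceased; the 1/5 allotted to Nieves's branch passes to Nieves's issue by representation.
The 1/5 is divided into 2 equal shares of 1/10 among Teodoro, Graciela.
Teodoro is living and takes 1/10.
Graciela is living and takes 1/10.

Beatriz 1/20; Fernando 1/20; Graciela 1/10; Ines 1/10; Joaquin 1/20; Lucia 1/20; Pilar 2/5; Teodoro 1/10; Valentina 1/10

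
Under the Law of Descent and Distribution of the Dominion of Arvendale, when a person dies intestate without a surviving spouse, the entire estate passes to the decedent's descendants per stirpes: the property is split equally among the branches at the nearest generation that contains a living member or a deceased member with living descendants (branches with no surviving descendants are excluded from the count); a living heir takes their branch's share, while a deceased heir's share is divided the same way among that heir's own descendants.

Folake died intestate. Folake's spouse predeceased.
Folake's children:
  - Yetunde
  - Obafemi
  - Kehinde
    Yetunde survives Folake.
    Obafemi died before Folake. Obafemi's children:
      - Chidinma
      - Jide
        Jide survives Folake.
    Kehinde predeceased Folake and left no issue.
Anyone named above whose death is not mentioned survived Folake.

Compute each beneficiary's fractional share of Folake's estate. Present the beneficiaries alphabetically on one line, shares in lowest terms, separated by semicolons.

There is no surviving spouse, so the entire estate passes to Folake's descendants per stirpes.
Kehinde left no surviving issue, so that branch lapses and is disregarded.
The estate is divided into 2 equal shares of 1/2 among Yetunde, Obafemi.
Yetunde is living and takes 1/2.
Obafemi predeceased; the 1/2 allotted to Obafemi's branch passes to Obafemi's issue by representation.
The 1/2 is divided into 2 equal shares of 1/4 among Chidinma, Jide.
Chidinma is living and takes 1/4.
Jide is living and takes 1/4.

Chidinma 1/4; Jide 1/4; Yetunde 1/2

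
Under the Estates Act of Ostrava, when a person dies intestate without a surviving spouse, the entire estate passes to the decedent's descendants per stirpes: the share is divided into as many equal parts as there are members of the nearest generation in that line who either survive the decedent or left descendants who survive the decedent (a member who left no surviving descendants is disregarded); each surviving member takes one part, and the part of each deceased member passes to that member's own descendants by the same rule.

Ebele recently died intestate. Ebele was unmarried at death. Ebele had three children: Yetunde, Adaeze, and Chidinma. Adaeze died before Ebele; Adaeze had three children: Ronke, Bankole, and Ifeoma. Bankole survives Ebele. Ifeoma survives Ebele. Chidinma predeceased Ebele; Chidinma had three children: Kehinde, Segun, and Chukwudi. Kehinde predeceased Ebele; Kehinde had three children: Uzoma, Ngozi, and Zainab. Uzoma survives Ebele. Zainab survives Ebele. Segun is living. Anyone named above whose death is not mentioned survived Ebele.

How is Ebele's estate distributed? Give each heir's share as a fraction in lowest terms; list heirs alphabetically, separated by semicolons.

There is no surviving spouse, so the entire estate passes to Ebele's descendants per stirpes.
The estate is divided into 3 equal shares of 1/3 among Yetunde, Adaeze, Chidinma.
Yetunde is living and takes 1/3.
Adaeze predeceased; the 1/3 allotted to Adaeze's branch passes to Adaeze's issue by representation.
The 1/3 is divided into 3 equal shares of 1/9 among Ronke, Bankole, Ifeoma.
Ronke is living and takes 1/9.
Bankole is living and takes 1/9.
Ifeoma is living and takes 1/9.
Chidinma predeceased; the 1/3 allotted to Chidinma's branch passes to Chidinma's issue by representation.
The 1/3 is divided into 3 equal shares of 1/9 among Kehinde, Segun, Chukwudi.
Kehinde predeceased; the 1/9 allotted to Kehinde's branch passes to Kehinde's issue by representation.
The 1/9 is divided into 3 equal shares of 1/27 among Uzoma, Ngozi, Zainab.
Uzoma is living and takes 1/27.
Ngozi is living and takes 1/27.
Zainab is living and takes 1/27.
Segun is living and takes 1/9.
Chukwudi is living and takes 1/9.

Bankole 1/9; Chukwudi 1/9; Ifeoma 1/9; Ngozi 1/27; Ronke 1/9; Segun 1/9; Uzoma 1/27; Yetunde 1/3; Zainab 1/27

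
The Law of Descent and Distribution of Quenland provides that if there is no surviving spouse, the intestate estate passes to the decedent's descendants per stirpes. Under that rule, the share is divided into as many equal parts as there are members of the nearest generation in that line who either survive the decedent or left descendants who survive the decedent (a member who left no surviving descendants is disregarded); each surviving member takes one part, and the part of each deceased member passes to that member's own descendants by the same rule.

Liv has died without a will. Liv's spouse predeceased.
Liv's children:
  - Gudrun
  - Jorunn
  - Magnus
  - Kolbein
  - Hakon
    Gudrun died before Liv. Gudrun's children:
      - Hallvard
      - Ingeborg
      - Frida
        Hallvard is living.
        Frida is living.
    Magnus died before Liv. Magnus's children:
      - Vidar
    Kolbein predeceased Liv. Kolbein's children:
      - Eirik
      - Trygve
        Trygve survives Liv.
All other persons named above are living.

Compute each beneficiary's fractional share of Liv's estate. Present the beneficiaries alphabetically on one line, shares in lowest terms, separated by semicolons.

Eirik 1/10; Frida 1/15; Hakon 1/5; Hallvard 1/15; Ingeborg 1/15; Jorunn 1/5; Trygve 1/10; Vidar 1/5

There is no surviving spouse, so the entire estate passes to Liv's descendants per stirpes.
The estate is divided into 5 equal shares of 1/5 among Gudrun, Jorunn, Magnus, Kolbein, Hakon.
Gudrun predeceased; the 1/5 allotted to Gudrun's branch passes to Gudrun's issue by representation.
The 1/5 is divided into 3 equal shares of 1/15 among Hallvard, Ingeborg, Frida.
Hallvard is living and takes 1/15.
Ingeborg is living and takes 1/15.
Frida is living and takes 1/15.
Jorunn is living and takes 1/5.
Magnus predeceased; the 1/5 allotted to Magnus's branch passes to Magnus's issue by representation.
Vidar is the sole taker at this level and receives the full 1/5.
Kolbein predeceased; the 1/5 allotted to Kolbein's branch passes to Kolbein's issue by representation.
The 1/5 is divided into 2 equal shares of 1/10 among Eirik, Trygve.
Eirik is living and takes 1/10.
Trygve is living and takes 1/10.
Hakon is living and takes 1/5.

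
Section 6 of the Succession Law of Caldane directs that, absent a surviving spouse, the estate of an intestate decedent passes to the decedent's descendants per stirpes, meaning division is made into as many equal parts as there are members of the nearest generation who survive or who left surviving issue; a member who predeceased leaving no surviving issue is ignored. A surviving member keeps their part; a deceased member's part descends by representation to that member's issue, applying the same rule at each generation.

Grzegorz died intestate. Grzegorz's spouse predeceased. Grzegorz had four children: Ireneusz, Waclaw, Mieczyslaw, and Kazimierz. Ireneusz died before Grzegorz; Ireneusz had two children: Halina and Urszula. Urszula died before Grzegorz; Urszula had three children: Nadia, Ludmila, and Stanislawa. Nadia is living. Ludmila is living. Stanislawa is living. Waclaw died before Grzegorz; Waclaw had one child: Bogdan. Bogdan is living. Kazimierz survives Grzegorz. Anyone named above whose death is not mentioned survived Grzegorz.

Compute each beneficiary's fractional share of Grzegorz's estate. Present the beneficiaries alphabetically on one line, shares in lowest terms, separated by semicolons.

There is no surviving spouse, so the entire estate passes to Grzegorz's descendants per stirpes.
The estate is divided into 4 equal shares of 1/4 among Ireneusz, Waclaw, Mieczyslaw, Kazimierz.
Ireneusz predeceased; the 1/4 allotted to Ireneusz's branch passes to Ireneusz's issue by representation.
The 1/4 is divided into 2 equal shares of 1/8 among Halina, Urszula.
Halina is living and takes 1/8.
Urszula predeceased; the 1/8 allotted to Urszula's branch passes to Urszula's issue by representation.
The 1/8 is divided into 3 equal shares of 1/24 among Nadia, Ludmila, Stanislawa.
Nadia is living and takes 1/24.
Ludmila is living and takes 1/24.
Stanislawa is living and takes 1/24.
Waclaw predeceased; the 1/4 allotted to Waclaw's branch passes to Waclaw's issue by representation.
Bogdan is the sole taker at this level and receives the full 1/4.
Mieczyslaw is living and takes 1/4.
Kazimierz is living and takes 1/4.

Bogdan 1/4; Halina 1/8; Kazimierz 1/4; Ludmila 1/24; Mieczyslaw 1/4; Nadia 1/24; Stanislawa 1/24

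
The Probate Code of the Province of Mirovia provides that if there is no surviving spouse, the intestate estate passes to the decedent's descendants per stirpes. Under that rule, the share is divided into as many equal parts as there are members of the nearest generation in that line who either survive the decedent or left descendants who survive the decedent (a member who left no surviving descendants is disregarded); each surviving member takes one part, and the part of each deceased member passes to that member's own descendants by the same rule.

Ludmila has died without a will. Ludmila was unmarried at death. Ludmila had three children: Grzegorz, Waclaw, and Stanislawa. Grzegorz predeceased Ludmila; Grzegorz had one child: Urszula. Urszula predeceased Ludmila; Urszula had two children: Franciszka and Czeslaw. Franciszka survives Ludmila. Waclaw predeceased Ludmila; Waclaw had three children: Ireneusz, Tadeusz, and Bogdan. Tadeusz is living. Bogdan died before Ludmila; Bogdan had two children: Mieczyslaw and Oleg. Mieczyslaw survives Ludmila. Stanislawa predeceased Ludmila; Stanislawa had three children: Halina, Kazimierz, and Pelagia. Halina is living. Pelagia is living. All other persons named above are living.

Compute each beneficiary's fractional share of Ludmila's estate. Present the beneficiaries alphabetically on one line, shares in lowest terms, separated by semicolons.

Czeslaw 1/6; Franciszka 1/6; Halina 1/9; Ireneusz 1/9; Kazimierz 1/9; Mieczyslaw 1/18; Oleg 1/18; Pelagia 1/9; Tadeusz 1/9

There is no surviving spouse, so the entire estate passes to Ludmila's descendants per stirpes.
The estate is divided into 3 equal shares of 1/3 among Grzegorz, Waclaw, Stanislawa.
Grzegorz predeceased; the 1/3 allotted to Grzegorz's branch passes to Grzegorz's issue by representation.
Urszula's line is the sole branch at this level, so the full 1/3 passes to Urszula's issue by representation.
The 1/3 is divided into 2 equal shares of 1/6 among Franciszka, Czeslaw.
Franciszka is living and takes 1/6.
Czeslaw is living and takes 1/6.
Waclaw predeceased; the 1/3 allotted to Waclaw's branch passes to Waclaw's issue by representation.
The 1/3 is divided into 3 equal shares of 1/9 among Ireneusz, Tadeusz, Bogdan.
Ireneusz is living and takes 1/9.
Tadeusz is living and takes 1/9.
Bogdan predeceased; the 1/9 allotted to Bogdan's branch passes to Bogdan's issue by representation.
The 1/9 is divided into 2 equal shares of 1/18 among Mieczyslaw, Oleg.
Mieczyslaw is living and takes 1/18.
Oleg is living and takes 1/18.
Stanislawa predeceased; the 1/3 allotted to Stanislawa's branch passes to Stanislawa's issue by representation.
The 1/3 is divided into 3 equal shares of 1/9 among Halina, Kazimierz, Pelagia.
Halina is living and takes 1/9.
Kazimierz is living and takes 1/9.
Pelagia is living and takes 1/9.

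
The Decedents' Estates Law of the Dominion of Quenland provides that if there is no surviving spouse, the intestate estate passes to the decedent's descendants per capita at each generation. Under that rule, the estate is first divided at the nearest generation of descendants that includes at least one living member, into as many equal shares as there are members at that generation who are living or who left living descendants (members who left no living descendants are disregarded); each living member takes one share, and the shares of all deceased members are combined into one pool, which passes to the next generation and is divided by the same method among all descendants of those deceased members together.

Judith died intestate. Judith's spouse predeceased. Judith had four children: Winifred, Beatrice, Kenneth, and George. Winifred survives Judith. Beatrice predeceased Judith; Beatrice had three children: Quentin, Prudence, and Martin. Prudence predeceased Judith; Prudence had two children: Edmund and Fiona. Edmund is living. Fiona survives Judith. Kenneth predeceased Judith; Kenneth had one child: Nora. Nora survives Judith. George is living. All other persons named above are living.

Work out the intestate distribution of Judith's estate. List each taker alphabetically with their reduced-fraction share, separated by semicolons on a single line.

There is no surviving spouse, so the entire estate passes to Judith's descendants per capita at each generation.
At generation 1 (Winifred, Beatrice, Kenneth, George) there are 4 shares of (1)/4 = 1/4 each.
Living: Winifred and George — each takes 1/4.
Deceased: Beatrice and Kenneth. Their combined 1/2 is pooled and carried to generation 2.
At generation 2 (Quentin, Prudence, Martin, Nora) there are 4 shares of (1/2)/4 = 1/8 each.
Living: Quentin, Martin, and Nora — each takes 1/8.
Deceased: Prudence. That 1/8 share is carried to generation 3.
At generation 3 (Edmund, Fiona) there are 2 shares of (1/8)/2 = 1/16 each.
Living: Edmund and Fiona — each takes 1/16.

Edmund 1/16; Fiona 1/16; George 1/4; Martin 1/8; Nora 1/8; Quentin 1/8; Winifred 1/4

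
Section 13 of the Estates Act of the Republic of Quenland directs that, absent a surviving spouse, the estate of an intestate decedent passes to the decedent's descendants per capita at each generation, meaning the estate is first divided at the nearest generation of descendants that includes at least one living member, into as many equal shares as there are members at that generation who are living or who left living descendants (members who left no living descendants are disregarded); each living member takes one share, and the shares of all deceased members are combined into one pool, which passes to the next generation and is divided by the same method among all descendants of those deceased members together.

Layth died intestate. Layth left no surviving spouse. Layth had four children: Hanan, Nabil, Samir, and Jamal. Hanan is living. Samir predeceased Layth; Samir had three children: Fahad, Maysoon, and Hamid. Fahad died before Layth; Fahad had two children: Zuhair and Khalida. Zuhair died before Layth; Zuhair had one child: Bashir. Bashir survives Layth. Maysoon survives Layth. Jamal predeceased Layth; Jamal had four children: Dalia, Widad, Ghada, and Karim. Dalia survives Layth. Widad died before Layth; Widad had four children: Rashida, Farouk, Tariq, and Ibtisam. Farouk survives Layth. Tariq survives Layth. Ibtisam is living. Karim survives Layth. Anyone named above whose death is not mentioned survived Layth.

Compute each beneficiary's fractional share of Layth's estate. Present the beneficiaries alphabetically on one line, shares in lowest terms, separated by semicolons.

There is no surviving spouse, so the entire estate passes to Layth's descendants per capita at each generation.
At generation 1 (Hanan, Nabil, Samir, Jamal) there are 4 shares of (1)/4 = 1/4 each.
Living: Hanan and Nabil — each takes 1/4.
Deceased: Samir and Jamal. Their combined 1/2 is pooled and carried to generation 2.
At generation 2 (Fahad, Maysoon, Hamid, Dalia, Widad, Ghada, Karim) there are 7 shares of (1/2)/7 = 1/14 each.
Living: Maysoon, Hamid, Dalia, Ghada, and Karim — each takes 1/14.
Deceased: Fahad and Widad. Their combined 1/7 is pooled and carried to generation 3.
At generation 3 (Zuhair, Khalida, Rashida, Farouk, Tariq, Ibtisam) there are 6 shares of (1/7)/6 = 1/42 each.
Living: Khalida, Rashida, Farouk, Tariq, and Ibtisam — each takes 1/42.
Deceased: Zuhair. That 1/42 share is carried to generation 4.
At generation 4 (Bashir) there are 1 shares of (1/42)/1 = 1/42 each.
Living: Bashir — each takes 1/42.

Bashir 1/42; Dalia 1/14; Farouk 1/42; Ghada 1/14; Hamid 1/14; Hanan 1/4; Ibtisam 1/42; Karim 1/14; Khalida 1/42; Maysoon 1/14; Nabil 1/4; Rashida 1/42; Tariq 1/42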